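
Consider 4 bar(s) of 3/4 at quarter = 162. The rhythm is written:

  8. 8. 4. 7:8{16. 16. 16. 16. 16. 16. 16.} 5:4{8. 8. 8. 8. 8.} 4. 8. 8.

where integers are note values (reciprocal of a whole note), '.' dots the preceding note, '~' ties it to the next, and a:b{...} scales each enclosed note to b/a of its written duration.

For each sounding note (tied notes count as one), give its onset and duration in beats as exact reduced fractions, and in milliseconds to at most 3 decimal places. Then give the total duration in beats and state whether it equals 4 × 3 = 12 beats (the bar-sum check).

1) 0.0ms=0b +277.778ms=3/4b
2) 277.778ms=3/4b +277.778ms=3/4b
3) 555.556ms=3/2b +555.556ms=3/2b
4) 1111.111ms=3b +158.73ms=3/7b
5) 1269.841ms=24/7b +158.73ms=3/7b
6) 1428.571ms=27/7b +158.73ms=3/7b
7) 1587.302ms=30/7b +158.73ms=3/7b
8) 1746.032ms=33/7b +158.73ms=3/7b
9) 1904.762ms=36/7b +158.73ms=3/7b
10) 2063.492ms=39/7b +158.73ms=3/7b
11) 2222.222ms=6b +222.222ms=3/5b
12) 2444.444ms=33/5b +222.222ms=3/5b
13) 2666.667ms=36/5b +222.222ms=3/5b
14) 2888.889ms=39/5b +222.222ms=3/5b
15) 3111.111ms=42/5b +222.222ms=3/5b
16) 3333.333ms=9b +555.556ms=3/2b
17) 3888.889ms=21/2b +277.778ms=3/4b
18) 4166.667ms=45/4b +277.778ms=3/4b
Σ=12b of 12 (162bpm 3/4) — PASS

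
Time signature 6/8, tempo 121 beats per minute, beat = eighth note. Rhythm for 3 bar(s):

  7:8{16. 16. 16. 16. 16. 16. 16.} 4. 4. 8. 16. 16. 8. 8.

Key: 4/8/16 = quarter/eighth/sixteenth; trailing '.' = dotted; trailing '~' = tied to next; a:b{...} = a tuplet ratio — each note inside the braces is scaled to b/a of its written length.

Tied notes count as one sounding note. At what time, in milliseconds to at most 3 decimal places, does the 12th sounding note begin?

1. 0.0ms @ 0 + 425.03ms (6/7)
2. 425.03ms @ 6/7 + 425.03ms (6/7)
3. 850.059ms @ 12/7 + 425.03ms (6/7)
4. 1275.089ms @ 18/7 + 425.03ms (6/7)
5. 1700.118ms @ 24/7 + 425.03ms (6/7)
6. 2125.148ms @ 30/7 + 425.03ms (6/7)
7. 2550.177ms @ 36/7 + 425.03ms (6/7)
8. 2975.207ms @ 6 + 1487.603ms (3)
9. 4462.81ms @ 9 + 1487.603ms (3)
10. 5950.413ms @ 12 + 743.802ms (3/2)
11. 6694.215ms @ 27/2 + 371.901ms (3/4)
12. 7066.116ms @ 57/4 + 371.901ms (3/4)
13. 7438.017ms @ 15 + 743.802ms (3/2)
14. 8181.818ms @ 33/2 + 743.802ms (3/2)

note 12 onset = 57/4b = 7066.116ms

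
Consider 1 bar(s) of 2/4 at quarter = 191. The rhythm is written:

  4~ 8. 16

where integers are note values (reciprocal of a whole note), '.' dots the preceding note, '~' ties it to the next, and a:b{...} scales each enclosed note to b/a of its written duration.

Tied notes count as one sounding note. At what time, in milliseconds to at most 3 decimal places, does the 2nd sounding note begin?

note 2 onset = 7/4b = 549.738ms

1. 0.0ms @ 0 + 549.738ms (7/4)
2. 549.738ms @ 7/4 + 78.534ms (1/4)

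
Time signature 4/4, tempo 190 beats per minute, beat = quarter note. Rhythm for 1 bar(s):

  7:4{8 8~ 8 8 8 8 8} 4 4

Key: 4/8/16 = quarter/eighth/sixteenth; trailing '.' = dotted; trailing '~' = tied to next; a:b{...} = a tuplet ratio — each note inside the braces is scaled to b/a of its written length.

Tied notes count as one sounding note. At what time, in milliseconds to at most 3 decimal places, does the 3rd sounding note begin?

1. 0.0ms @ 0 + 90.226ms (2/7)
2. 90.226ms @ 2/7 + 180.451ms (4/7)
3. 270.677ms @ 6/7 + 90.226ms (2/7)
4. 360.902ms @ 8/7 + 90.226ms (2/7)
5. 451.128ms @ 10/7 + 90.226ms (2/7)
6. 541.353ms @ 12/7 + 90.226ms (2/7)
7. 631.579ms @ 2 + 315.789ms (1)
8. 947.368ms @ 3 + 315.789ms (1)

note 3 onset = 6/7b = 270.677ms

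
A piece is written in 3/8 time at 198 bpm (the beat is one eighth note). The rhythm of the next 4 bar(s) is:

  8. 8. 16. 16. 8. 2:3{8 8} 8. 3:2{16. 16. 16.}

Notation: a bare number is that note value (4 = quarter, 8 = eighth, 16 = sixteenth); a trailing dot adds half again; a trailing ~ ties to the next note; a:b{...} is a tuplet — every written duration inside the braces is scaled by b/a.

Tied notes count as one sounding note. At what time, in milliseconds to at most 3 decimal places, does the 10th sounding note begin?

1. 0.0ms @ 0 + 454.545ms (3/2)
2. 454.545ms @ 3/2 + 454.545ms (3/2)
3. 909.091ms @ 3 + 227.273ms (3/4)
4. 1136.364ms @ 15/4 + 227.273ms (3/4)
5. 1363.636ms @ 9/2 + 454.545ms (3/2)
6. 1818.182ms @ 6 + 454.545ms (3/2)
7. 2272.727ms @ 15/2 + 454.545ms (3/2)
8. 2727.273ms @ 9 + 454.545ms (3/2)
9. 3181.818ms @ 21/2 + 151.515ms (1/2)
10. 3333.333ms @ 11 + 151.515ms (1/2)
11. 3484.848ms @ 23/2 + 151.515ms (1/2)

note 10 onset = 11b = 3333.333ms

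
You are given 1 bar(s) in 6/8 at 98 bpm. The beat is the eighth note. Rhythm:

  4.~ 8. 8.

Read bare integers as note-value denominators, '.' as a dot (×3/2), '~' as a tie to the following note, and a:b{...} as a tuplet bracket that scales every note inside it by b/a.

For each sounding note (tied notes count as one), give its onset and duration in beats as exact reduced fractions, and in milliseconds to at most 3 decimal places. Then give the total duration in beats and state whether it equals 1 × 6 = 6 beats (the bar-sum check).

1) 0.0ms=0b +2755.102ms=9/2b
2) 2755.102ms=9/2b +918.367ms=3/2b
Σ=6b of 6 (98bpm 6/8) — PASS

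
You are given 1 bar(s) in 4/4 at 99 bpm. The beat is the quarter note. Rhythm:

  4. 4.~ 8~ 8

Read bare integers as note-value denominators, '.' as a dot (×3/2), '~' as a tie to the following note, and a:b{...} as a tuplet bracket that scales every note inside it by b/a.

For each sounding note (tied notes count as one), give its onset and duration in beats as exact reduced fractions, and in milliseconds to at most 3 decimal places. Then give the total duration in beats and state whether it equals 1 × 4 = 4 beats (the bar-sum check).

1) 0.0ms=0b +909.091ms=3/2b
2) 909.091ms=3/2b +1515.152ms=5/2b
Σ=4b of 4 (99bpm 4/4) — PASS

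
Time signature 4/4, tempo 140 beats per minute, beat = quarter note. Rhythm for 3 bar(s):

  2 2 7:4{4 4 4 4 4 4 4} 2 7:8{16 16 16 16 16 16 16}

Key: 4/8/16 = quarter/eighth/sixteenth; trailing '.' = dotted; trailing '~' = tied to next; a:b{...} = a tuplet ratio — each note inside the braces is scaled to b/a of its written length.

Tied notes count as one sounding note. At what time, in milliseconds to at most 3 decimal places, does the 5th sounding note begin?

note 5 onset = 36/7b = 2204.082ms

1. 0.0ms @ 0 + 857.143ms (2)
2. 857.143ms @ 2 + 857.143ms (2)
3. 1714.286ms @ 4 + 244.898ms (4/7)
4. 1959.184ms @ 32/7 + 244.898ms (4/7)
5. 2204.082ms @ 36/7 + 244.898ms (4/7)
6. 2448.98ms @ 40/7 + 244.898ms (4/7)
7. 2693.878ms @ 44/7 + 244.898ms (4/7)
8. 2938.776ms @ 48/7 + 244.898ms (4/7)
9. 3183.673ms @ 52/7 + 244.898ms (4/7)
10. 3428.571ms @ 8 + 857.143ms (2)
11. 4285.714ms @ 10 + 122.449ms (2/7)
12. 4408.163ms @ 72/7 + 122.449ms (2/7)
13. 4530.612ms @ 74/7 + 122.449ms (2/7)
14. 4653.061ms @ 76/7 + 122.449ms (2/7)
15. 4775.51ms @ 78/7 + 122.449ms (2/7)
16. 4897.959ms @ 80/7 + 122.449ms (2/7)
17. 5020.408ms @ 82/7 + 122.449ms (2/7)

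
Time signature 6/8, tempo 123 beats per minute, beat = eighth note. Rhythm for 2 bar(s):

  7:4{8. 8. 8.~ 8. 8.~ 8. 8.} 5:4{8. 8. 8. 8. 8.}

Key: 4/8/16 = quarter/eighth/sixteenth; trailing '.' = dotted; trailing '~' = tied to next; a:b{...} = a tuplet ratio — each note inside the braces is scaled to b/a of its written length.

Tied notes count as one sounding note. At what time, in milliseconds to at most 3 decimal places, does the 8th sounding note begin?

note 8 onset = 42/5b = 4097.561ms

1. 0.0ms @ 0 + 418.118ms (6/7)
2. 418.118ms @ 6/7 + 418.118ms (6/7)
3. 836.237ms @ 12/7 + 836.237ms (12/7)
4. 1672.474ms @ 24/7 + 836.237ms (12/7)
5. 2508.711ms @ 36/7 + 418.118ms (6/7)
6. 2926.829ms @ 6 + 585.366ms (6/5)
7. 3512.195ms @ 36/5 + 585.366ms (6/5)
8. 4097.561ms @ 42/5 + 585.366ms (6/5)
9. 4682.927ms @ 48/5 + 585.366ms (6/5)
10. 5268.293ms @ 54/5 + 585.366ms (6/5)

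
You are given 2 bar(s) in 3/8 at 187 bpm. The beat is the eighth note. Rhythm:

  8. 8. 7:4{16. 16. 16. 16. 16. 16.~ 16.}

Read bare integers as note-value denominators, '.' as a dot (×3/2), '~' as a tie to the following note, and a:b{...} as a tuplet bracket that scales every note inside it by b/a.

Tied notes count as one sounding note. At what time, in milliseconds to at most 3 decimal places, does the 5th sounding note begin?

1. 0.0ms @ 0 + 481.283ms (3/2)
2. 481.283ms @ 3/2 + 481.283ms (3/2)
3. 962.567ms @ 3 + 137.51ms (3/7)
4. 1100.076ms @ 24/7 + 137.51ms (3/7)
5. 1237.586ms @ 27/7 + 137.51ms (3/7)
6. 1375.095ms @ 30/7 + 137.51ms (3/7)
7. 1512.605ms @ 33/7 + 137.51ms (3/7)
8. 1650.115ms @ 36/7 + 275.019ms (6/7)

note 5 onset = 27/7b = 1237.586ms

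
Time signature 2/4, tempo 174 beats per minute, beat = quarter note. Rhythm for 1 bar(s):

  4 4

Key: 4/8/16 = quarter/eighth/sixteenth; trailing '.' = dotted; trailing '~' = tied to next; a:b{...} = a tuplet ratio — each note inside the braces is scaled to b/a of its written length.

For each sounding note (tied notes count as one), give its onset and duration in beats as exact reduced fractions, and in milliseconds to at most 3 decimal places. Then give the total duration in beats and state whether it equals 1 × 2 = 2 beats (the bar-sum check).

1) 0.0ms=0b +344.828ms=1b
2) 344.828ms=1b +344.828ms=1b
Σ=2b of 2 (174bpm 2/4) — PASS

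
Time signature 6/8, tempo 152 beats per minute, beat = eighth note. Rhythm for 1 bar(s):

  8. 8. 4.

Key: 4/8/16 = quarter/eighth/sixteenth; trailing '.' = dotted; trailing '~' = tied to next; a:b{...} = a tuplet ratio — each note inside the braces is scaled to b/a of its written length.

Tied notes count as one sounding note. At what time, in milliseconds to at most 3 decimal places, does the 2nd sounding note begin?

note 2 onset = 3/2b = 592.105ms

1. 0.0ms @ 0 + 592.105ms (3/2)
2. 592.105ms @ 3/2 + 592.105ms (3/2)
3. 1184.211ms @ 3 + 1184.211ms (3)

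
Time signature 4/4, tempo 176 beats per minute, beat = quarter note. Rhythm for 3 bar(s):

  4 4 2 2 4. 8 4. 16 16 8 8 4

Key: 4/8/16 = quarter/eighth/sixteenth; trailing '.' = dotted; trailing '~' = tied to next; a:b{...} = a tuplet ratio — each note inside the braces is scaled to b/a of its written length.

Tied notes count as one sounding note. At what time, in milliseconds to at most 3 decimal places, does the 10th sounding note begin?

1. 0.0ms @ 0 + 340.909ms (1)
2. 340.909ms @ 1 + 340.909ms (1)
3. 681.818ms @ 2 + 681.818ms (2)
4. 1363.636ms @ 4 + 681.818ms (2)
5. 2045.455ms @ 6 + 511.364ms (3/2)
6. 2556.818ms @ 15/2 + 170.455ms (1/2)
7. 2727.273ms @ 8 + 511.364ms (3/2)
8. 3238.636ms @ 19/2 + 85.227ms (1/4)
9. 3323.864ms @ 39/4 + 85.227ms (1/4)
10. 3409.091ms @ 10 + 170.455ms (1/2)
11. 3579.545ms @ 21/2 + 170.455ms (1/2)
12. 3750.0ms @ 11 + 340.909ms (1)

note 10 onset = 10b = 3409.091ms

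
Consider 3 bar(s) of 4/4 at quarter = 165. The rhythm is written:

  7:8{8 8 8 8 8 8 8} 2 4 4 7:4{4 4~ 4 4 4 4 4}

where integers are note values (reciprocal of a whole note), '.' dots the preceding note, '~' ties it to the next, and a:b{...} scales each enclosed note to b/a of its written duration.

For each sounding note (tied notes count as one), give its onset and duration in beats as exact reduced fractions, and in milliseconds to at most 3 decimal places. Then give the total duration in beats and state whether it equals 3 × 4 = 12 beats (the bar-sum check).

1) 0.0ms=0b +207.792ms=4/7b
2) 207.792ms=4/7b +207.792ms=4/7b
3) 415.584ms=8/7b +207.792ms=4/7b
4) 623.377ms=12/7b +207.792ms=4/7b
5) 831.169ms=16/7b +207.792ms=4/7b
6) 1038.961ms=20/7b +207.792ms=4/7b
7) 1246.753ms=24/7b +207.792ms=4/7b
8) 1454.545ms=4b +727.273ms=2b
9) 2181.818ms=6b +363.636ms=1b
10) 2545.455ms=7b +363.636ms=1b
11) 2909.091ms=8b +207.792ms=4/7b
12) 3116.883ms=60/7b +415.584ms=8/7b
13) 3532.468ms=68/7b +207.792ms=4/7b
14) 3740.26ms=72/7b +207.792ms=4/7b
15) 3948.052ms=76/7b +207.792ms=4/7b
16) 4155.844ms=80/7b +207.792ms=4/7b
Σ=12b of 12 (165bpm 4/4) — PASS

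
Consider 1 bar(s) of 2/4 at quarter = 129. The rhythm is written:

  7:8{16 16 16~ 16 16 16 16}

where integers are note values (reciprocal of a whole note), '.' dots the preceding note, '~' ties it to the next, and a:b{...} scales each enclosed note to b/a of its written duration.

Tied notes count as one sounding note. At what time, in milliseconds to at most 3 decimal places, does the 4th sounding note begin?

1. 0.0ms @ 0 + 132.89ms (2/7)
2. 132.89ms @ 2/7 + 132.89ms (2/7)
3. 265.781ms @ 4/7 + 265.781ms (4/7)
4. 531.561ms @ 8/7 + 132.89ms (2/7)
5. 664.452ms @ 10/7 + 132.89ms (2/7)
6. 797.342ms @ 12/7 + 132.89ms (2/7)

note 4 onset = 8/7b = 531.561ms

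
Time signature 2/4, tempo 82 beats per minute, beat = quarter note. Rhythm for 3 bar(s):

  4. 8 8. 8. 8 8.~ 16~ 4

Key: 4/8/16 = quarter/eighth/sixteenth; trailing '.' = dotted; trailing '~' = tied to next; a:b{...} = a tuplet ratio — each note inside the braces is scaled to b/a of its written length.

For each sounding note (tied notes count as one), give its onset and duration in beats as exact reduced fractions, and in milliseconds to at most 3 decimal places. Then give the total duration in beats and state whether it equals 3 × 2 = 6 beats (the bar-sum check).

1) 0.0ms=0b +1097.561ms=3/2b
2) 1097.561ms=3/2b +365.854ms=1/2b
3) 1463.415ms=2b +548.78ms=3/4b
4) 2012.195ms=11/4b +548.78ms=3/4b
5) 2560.976ms=7/2b +365.854ms=1/2b
6) 2926.829ms=4b +1463.415ms=2b
Σ=6b of 6 (82bpm 2/4) — PASS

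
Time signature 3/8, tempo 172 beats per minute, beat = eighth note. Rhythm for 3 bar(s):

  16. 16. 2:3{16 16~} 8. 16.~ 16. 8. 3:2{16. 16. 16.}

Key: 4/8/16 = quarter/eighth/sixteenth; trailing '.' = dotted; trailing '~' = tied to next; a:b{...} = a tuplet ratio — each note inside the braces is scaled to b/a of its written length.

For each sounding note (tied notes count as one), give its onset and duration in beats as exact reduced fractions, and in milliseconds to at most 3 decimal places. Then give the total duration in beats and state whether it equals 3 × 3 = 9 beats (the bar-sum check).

1) 0.0ms=0b +261.628ms=3/4b
2) 261.628ms=3/4b +261.628ms=3/4b
3) 523.256ms=3/2b +261.628ms=3/4b
4) 784.884ms=9/4b +784.884ms=9/4b
5) 1569.767ms=9/2b +523.256ms=3/2b
6) 2093.023ms=6b +523.256ms=3/2b
7) 2616.279ms=15/2b +174.419ms=1/2b
8) 2790.698ms=8b +174.419ms=1/2b
9) 2965.116ms=17/2b +174.419ms=1/2b
Σ=9b of 9 (172bpm 3/8) — PASS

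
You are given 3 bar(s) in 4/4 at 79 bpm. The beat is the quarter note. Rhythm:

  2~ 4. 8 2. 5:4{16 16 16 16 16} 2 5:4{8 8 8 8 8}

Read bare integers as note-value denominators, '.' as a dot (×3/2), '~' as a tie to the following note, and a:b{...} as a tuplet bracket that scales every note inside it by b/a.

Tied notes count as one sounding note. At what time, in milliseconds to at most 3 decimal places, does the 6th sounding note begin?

note 6 onset = 37/5b = 5620.253ms

1. 0.0ms @ 0 + 2658.228ms (7/2)
2. 2658.228ms @ 7/2 + 379.747ms (1/2)
3. 3037.975ms @ 4 + 2278.481ms (3)
4. 5316.456ms @ 7 + 151.899ms (1/5)
5. 5468.354ms @ 36/5 + 151.899ms (1/5)
6. 5620.253ms @ 37/5 + 151.899ms (1/5)
7. 5772.152ms @ 38/5 + 151.899ms (1/5)
8. 5924.051ms @ 39/5 + 151.899ms (1/5)
9. 6075.949ms @ 8 + 1518.987ms (2)
10. 7594.937ms @ 10 + 303.797ms (2/5)
11. 7898.734ms @ 52/5 + 303.797ms (2/5)
12. 8202.532ms @ 54/5 + 303.797ms (2/5)
13. 8506.329ms @ 56/5 + 303.797ms (2/5)
14. 8810.127ms @ 58/5 + 303.797ms (2/5)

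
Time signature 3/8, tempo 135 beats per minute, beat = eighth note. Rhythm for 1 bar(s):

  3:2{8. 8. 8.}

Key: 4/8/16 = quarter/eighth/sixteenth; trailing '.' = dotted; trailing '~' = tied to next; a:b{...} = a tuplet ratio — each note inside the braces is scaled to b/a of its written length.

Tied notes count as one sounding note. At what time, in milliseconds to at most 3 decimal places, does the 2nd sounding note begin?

1. 0.0ms @ 0 + 444.444ms (1)
2. 444.444ms @ 1 + 444.444ms (1)
3. 888.889ms @ 2 + 444.444ms (1)

note 2 onset = 1b = 444.444ms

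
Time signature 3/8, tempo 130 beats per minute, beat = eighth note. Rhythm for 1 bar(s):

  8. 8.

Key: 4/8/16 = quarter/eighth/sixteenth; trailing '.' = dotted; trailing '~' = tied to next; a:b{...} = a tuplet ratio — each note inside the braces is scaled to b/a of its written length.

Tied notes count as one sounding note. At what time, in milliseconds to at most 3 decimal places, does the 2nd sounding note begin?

note 2 onset = 3/2b = 692.308ms

1. 0.0ms @ 0 + 692.308ms (3/2)
2. 692.308ms @ 3/2 + 692.308ms (3/2)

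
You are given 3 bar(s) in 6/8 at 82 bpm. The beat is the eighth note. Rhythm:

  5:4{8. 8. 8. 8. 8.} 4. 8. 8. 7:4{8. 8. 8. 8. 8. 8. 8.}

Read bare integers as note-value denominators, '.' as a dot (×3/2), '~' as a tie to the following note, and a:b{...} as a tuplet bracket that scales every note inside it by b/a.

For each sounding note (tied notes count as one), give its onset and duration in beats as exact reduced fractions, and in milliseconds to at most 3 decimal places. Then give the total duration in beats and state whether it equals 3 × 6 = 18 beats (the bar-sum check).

1) 0.0ms=0b +878.049ms=6/5b
2) 878.049ms=6/5b +878.049ms=6/5b
3) 1756.098ms=12/5b +878.049ms=6/5b
4) 2634.146ms=18/5b +878.049ms=6/5b
5) 3512.195ms=24/5b +878.049ms=6/5b
6) 4390.244ms=6b +2195.122ms=3b
7) 6585.366ms=9b +1097.561ms=3/2b
8) 7682.927ms=21/2b +1097.561ms=3/2b
9) 8780.488ms=12b +627.178ms=6/7b
10) 9407.666ms=90/7b +627.178ms=6/7b
11) 10034.843ms=96/7b +627.178ms=6/7b
12) 10662.021ms=102/7b +627.178ms=6/7b
13) 11289.199ms=108/7b +627.178ms=6/7b
14) 11916.376ms=114/7b +627.178ms=6/7b
15) 12543.554ms=120/7b +627.178ms=6/7b
Σ=18b of 18 (82bpm 6/8) — PASS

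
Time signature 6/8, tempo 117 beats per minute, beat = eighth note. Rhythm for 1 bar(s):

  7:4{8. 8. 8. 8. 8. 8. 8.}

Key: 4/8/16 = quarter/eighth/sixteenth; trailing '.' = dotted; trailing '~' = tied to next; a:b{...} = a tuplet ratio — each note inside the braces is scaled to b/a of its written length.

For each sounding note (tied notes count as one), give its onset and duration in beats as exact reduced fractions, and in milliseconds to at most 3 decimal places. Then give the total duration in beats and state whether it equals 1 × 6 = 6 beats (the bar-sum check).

1) 0.0ms=0b +439.56ms=6/7b
2) 439.56ms=6/7b +439.56ms=6/7b
3) 879.121ms=12/7b +439.56ms=6/7b
4) 1318.681ms=18/7b +439.56ms=6/7b
5) 1758.242ms=24/7b +439.56ms=6/7b
6) 2197.802ms=30/7b +439.56ms=6/7b
7) 2637.363ms=36/7b +439.56ms=6/7b
Σ=6b of 6 (117bpm 6/8) — PASS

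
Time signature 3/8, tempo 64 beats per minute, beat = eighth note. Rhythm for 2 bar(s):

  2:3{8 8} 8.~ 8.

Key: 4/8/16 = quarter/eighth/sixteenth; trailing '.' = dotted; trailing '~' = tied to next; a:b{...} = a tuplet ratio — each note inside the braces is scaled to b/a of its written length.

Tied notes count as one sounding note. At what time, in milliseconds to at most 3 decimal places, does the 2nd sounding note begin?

note 2 onset = 3/2b = 1406.25ms

1. 0.0ms @ 0 + 1406.25ms (3/2)
2. 1406.25ms @ 3/2 + 1406.25ms (3/2)
3. 2812.5ms @ 3 + 2812.5ms (3)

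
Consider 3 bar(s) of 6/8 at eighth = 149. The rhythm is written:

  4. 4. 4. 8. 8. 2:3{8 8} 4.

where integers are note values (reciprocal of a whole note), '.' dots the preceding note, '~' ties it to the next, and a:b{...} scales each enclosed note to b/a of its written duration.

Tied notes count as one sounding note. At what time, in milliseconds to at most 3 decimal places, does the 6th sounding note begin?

1. 0.0ms @ 0 + 1208.054ms (3)
2. 1208.054ms @ 3 + 1208.054ms (3)
3. 2416.107ms @ 6 + 1208.054ms (3)
4. 3624.161ms @ 9 + 604.027ms (3/2)
5. 4228.188ms @ 21/2 + 604.027ms (3/2)
6. 4832.215ms @ 12 + 604.027ms (3/2)
7. 5436.242ms @ 27/2 + 604.027ms (3/2)
8. 6040.268ms @ 15 + 1208.054ms (3)

note 6 onset = 12b = 4832.215ms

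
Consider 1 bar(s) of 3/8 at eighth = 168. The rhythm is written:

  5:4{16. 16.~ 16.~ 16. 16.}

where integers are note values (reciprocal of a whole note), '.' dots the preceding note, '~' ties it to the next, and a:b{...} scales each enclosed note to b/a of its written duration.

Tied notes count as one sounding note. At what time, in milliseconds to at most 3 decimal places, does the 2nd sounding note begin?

note 2 onset = 3/5b = 214.286ms

1. 0.0ms @ 0 + 214.286ms (3/5)
2. 214.286ms @ 3/5 + 642.857ms (9/5)
3. 857.143ms @ 12/5 + 214.286ms (3/5)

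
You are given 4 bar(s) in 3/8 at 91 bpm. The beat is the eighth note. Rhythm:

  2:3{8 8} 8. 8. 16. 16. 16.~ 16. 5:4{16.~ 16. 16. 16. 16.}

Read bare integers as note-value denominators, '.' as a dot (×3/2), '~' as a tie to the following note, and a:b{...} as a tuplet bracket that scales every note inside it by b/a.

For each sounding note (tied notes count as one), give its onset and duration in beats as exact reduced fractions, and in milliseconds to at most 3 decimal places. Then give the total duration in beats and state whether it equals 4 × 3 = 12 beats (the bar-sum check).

1) 0.0ms=0b +989.011ms=3/2b
2) 989.011ms=3/2b +989.011ms=3/2b
3) 1978.022ms=3b +989.011ms=3/2b
4) 2967.033ms=9/2b +989.011ms=3/2b
5) 3956.044ms=6b +494.505ms=3/4b
6) 4450.549ms=27/4b +494.505ms=3/4b
7) 4945.055ms=15/2b +989.011ms=3/2b
8) 5934.066ms=9b +791.209ms=6/5b
9) 6725.275ms=51/5b +395.604ms=3/5b
10) 7120.879ms=54/5b +395.604ms=3/5b
11) 7516.484ms=57/5b +395.604ms=3/5b
Σ=12b of 12 (91bpm 3/8) — PASS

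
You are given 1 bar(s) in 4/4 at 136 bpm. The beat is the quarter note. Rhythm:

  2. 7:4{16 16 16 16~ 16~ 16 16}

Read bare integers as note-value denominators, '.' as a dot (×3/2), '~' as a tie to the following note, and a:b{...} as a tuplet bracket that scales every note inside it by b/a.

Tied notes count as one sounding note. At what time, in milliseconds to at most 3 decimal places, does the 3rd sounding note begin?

1. 0.0ms @ 0 + 1323.529ms (3)
2. 1323.529ms @ 3 + 63.025ms (1/7)
3. 1386.555ms @ 22/7 + 63.025ms (1/7)
4. 1449.58ms @ 23/7 + 63.025ms (1/7)
5. 1512.605ms @ 24/7 + 189.076ms (3/7)
6. 1701.681ms @ 27/7 + 63.025ms (1/7)

note 3 onset = 22/7b = 1386.555ms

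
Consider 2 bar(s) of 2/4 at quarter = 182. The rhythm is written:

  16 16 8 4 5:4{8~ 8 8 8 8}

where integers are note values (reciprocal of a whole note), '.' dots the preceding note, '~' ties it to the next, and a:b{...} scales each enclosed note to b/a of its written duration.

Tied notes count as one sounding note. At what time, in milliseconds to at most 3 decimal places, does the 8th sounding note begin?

note 8 onset = 18/5b = 1186.813ms

1. 0.0ms @ 0 + 82.418ms (1/4)
2. 82.418ms @ 1/4 + 82.418ms (1/4)
3. 164.835ms @ 1/2 + 164.835ms (1/2)
4. 329.67ms @ 1 + 329.67ms (1)
5. 659.341ms @ 2 + 263.736ms (4/5)
6. 923.077ms @ 14/5 + 131.868ms (2/5)
7. 1054.945ms @ 16/5 + 131.868ms (2/5)
8. 1186.813ms @ 18/5 + 131.868ms (2/5)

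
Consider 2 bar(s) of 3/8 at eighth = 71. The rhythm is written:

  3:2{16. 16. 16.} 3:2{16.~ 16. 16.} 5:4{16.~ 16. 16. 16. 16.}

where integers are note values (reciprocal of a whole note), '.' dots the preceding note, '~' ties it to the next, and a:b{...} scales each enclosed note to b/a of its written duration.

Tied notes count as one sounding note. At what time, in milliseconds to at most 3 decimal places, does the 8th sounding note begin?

1. 0.0ms @ 0 + 422.535ms (1/2)
2. 422.535ms @ 1/2 + 422.535ms (1/2)
3. 845.07ms @ 1 + 422.535ms (1/2)
4. 1267.606ms @ 3/2 + 845.07ms (1)
5. 2112.676ms @ 5/2 + 422.535ms (1/2)
6. 2535.211ms @ 3 + 1014.085ms (6/5)
7. 3549.296ms @ 21/5 + 507.042ms (3/5)
8. 4056.338ms @ 24/5 + 507.042ms (3/5)
9. 4563.38ms @ 27/5 + 507.042ms (3/5)

note 8 onset = 24/5b = 4056.338ms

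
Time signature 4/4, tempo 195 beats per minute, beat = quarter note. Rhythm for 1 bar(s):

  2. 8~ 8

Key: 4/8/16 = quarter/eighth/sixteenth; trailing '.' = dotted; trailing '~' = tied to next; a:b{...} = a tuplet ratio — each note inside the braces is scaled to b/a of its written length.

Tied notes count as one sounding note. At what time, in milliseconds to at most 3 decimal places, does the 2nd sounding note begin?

note 2 onset = 3b = 923.077ms

1. 0.0ms @ 0 + 923.077ms (3)
2. 923.077ms @ 3 + 307.692ms (1)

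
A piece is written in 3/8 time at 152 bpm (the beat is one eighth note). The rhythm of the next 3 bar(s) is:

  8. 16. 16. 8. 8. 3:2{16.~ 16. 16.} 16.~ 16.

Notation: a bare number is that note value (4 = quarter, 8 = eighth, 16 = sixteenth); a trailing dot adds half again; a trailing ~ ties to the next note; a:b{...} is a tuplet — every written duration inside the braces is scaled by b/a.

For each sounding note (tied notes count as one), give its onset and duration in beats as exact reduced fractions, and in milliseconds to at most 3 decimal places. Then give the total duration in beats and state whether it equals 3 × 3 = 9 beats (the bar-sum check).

1) 0.0ms=0b +592.105ms=3/2b
2) 592.105ms=3/2b +296.053ms=3/4b
3) 888.158ms=9/4b +296.053ms=3/4b
4) 1184.211ms=3b +592.105ms=3/2b
5) 1776.316ms=9/2b +592.105ms=3/2b
6) 2368.421ms=6b +394.737ms=1b
7) 2763.158ms=7b +197.368ms=1/2b
8) 2960.526ms=15/2b +592.105ms=3/2b
Σ=9b of 9 (152bpm 3/8) — PASS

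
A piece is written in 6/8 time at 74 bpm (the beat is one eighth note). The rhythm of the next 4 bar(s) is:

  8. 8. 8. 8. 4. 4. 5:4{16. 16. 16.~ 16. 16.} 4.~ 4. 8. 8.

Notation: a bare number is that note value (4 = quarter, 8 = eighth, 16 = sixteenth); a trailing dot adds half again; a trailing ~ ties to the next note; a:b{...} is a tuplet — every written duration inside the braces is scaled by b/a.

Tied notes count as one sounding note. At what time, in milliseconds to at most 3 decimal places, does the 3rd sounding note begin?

1. 0.0ms @ 0 + 1216.216ms (3/2)
2. 1216.216ms @ 3/2 + 1216.216ms (3/2)
3. 2432.432ms @ 3 + 1216.216ms (3/2)
4. 3648.649ms @ 9/2 + 1216.216ms (3/2)
5. 4864.865ms @ 6 + 2432.432ms (3)
6. 7297.297ms @ 9 + 2432.432ms (3)
7. 9729.73ms @ 12 + 486.486ms (3/5)
8. 10216.216ms @ 63/5 + 486.486ms (3/5)
9. 10702.703ms @ 66/5 + 972.973ms (6/5)
10. 11675.676ms @ 72/5 + 486.486ms (3/5)
11. 12162.162ms @ 15 + 4864.865ms (6)
12. 17027.027ms @ 21 + 1216.216ms (3/2)
13. 18243.243ms @ 45/2 + 1216.216ms (3/2)

note 3 onset = 3b = 2432.432ms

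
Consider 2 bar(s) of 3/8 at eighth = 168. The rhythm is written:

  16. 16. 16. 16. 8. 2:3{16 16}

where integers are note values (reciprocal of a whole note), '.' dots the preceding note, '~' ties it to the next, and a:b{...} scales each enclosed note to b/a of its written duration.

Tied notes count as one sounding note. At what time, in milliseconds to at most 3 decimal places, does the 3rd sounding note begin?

1. 0.0ms @ 0 + 267.857ms (3/4)
2. 267.857ms @ 3/4 + 267.857ms (3/4)
3. 535.714ms @ 3/2 + 267.857ms (3/4)
4. 803.571ms @ 9/4 + 267.857ms (3/4)
5. 1071.429ms @ 3 + 535.714ms (3/2)
6. 1607.143ms @ 9/2 + 267.857ms (3/4)
7. 1875.0ms @ 21/4 + 267.857ms (3/4)

note 3 onset = 3/2b = 535.714ms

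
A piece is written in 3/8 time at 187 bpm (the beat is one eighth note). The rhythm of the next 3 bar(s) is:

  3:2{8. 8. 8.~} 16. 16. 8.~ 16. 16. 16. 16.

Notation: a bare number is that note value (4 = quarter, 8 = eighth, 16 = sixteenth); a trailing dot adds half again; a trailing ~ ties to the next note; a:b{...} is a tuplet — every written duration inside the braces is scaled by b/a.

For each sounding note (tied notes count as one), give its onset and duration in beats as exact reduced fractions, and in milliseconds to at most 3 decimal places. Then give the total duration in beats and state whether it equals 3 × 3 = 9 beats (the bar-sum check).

1) 0.0ms=0b +320.856ms=1b
2) 320.856ms=1b +320.856ms=1b
3) 641.711ms=2b +561.497ms=7/4b
4) 1203.209ms=15/4b +240.642ms=3/4b
5) 1443.85ms=9/2b +721.925ms=9/4b
6) 2165.775ms=27/4b +240.642ms=3/4b
7) 2406.417ms=15/2b +240.642ms=3/4b
8) 2647.059ms=33/4b +240.642ms=3/4b
Σ=9b of 9 (187bpm 3/8) — PASS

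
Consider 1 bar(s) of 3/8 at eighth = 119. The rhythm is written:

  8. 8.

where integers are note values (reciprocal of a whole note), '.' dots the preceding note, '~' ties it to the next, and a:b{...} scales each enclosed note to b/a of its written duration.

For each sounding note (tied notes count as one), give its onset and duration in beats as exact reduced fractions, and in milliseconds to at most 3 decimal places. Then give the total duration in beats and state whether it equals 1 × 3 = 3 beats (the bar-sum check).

1) 0.0ms=0b +756.303ms=3/2b
2) 756.303ms=3/2b +756.303ms=3/2b
Σ=3b of 3 (119bpm 3/8) — PASS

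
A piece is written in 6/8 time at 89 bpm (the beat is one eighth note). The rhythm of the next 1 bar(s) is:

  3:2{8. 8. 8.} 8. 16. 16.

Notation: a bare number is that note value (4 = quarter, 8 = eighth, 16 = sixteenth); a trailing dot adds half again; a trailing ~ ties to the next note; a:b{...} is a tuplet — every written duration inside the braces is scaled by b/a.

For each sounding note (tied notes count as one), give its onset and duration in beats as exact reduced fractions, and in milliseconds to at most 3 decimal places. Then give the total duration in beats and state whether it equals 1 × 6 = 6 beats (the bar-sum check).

1) 0.0ms=0b +674.157ms=1b
2) 674.157ms=1b +674.157ms=1b
3) 1348.315ms=2b +674.157ms=1b
4) 2022.472ms=3b +1011.236ms=3/2b
5) 3033.708ms=9/2b +505.618ms=3/4b
6) 3539.326ms=21/4b +505.618ms=3/4b
Σ=6b of 6 (89bpm 6/8) — PASS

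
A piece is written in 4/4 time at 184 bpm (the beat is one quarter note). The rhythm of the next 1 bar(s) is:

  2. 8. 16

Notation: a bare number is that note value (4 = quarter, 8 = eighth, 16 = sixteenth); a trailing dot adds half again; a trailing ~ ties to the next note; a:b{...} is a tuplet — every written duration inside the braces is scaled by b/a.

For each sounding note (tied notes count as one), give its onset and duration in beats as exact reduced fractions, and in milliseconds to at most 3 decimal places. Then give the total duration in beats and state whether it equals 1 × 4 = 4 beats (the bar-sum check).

1) 0.0ms=0b +978.261ms=3b
2) 978.261ms=3b +244.565ms=3/4b
3) 1222.826ms=15/4b +81.522ms=1/4b
Σ=4b of 4 (184bpm 4/4) — PASS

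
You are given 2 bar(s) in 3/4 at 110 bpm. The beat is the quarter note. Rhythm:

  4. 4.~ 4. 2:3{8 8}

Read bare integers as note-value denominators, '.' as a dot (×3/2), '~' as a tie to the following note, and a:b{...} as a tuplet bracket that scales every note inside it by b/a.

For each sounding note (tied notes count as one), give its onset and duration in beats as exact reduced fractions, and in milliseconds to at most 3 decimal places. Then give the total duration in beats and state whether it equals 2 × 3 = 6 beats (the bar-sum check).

1) 0.0ms=0b +818.182ms=3/2b
2) 818.182ms=3/2b +1636.364ms=3b
3) 2454.545ms=9/2b +409.091ms=3/4b
4) 2863.636ms=21/4b +409.091ms=3/4b
Σ=6b of 6 (110bpm 3/4) — PASS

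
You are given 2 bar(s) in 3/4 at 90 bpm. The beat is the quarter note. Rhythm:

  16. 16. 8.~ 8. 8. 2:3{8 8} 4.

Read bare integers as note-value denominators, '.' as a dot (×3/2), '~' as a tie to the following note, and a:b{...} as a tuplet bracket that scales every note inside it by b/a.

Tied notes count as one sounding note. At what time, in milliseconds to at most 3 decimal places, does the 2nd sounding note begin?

1. 0.0ms @ 0 + 250.0ms (3/8)
2. 250.0ms @ 3/8 + 250.0ms (3/8)
3. 500.0ms @ 3/4 + 1000.0ms (3/2)
4. 1500.0ms @ 9/4 + 500.0ms (3/4)
5. 2000.0ms @ 3 + 500.0ms (3/4)
6. 2500.0ms @ 15/4 + 500.0ms (3/4)
7. 3000.0ms @ 9/2 + 1000.0ms (3/2)

note 2 onset = 3/8b = 250.0ms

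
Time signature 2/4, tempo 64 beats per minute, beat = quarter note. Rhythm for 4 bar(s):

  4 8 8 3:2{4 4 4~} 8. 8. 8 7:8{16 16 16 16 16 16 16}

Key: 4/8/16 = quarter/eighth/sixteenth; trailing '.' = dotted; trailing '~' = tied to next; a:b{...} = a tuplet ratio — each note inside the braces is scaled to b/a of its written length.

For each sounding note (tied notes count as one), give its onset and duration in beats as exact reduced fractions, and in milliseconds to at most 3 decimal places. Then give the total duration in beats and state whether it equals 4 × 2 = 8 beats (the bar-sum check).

1) 0.0ms=0b +937.5ms=1b
2) 937.5ms=1b +468.75ms=1/2b
3) 1406.25ms=3/2b +468.75ms=1/2b
4) 1875.0ms=2b +625.0ms=2/3b
5) 2500.0ms=8/3b +625.0ms=2/3b
6) 3125.0ms=10/3b +1328.125ms=17/12b
7) 4453.125ms=19/4b +703.125ms=3/4b
8) 5156.25ms=11/2b +468.75ms=1/2b
9) 5625.0ms=6b +267.857ms=2/7b
10) 5892.857ms=44/7b +267.857ms=2/7b
11) 6160.714ms=46/7b +267.857ms=2/7b
12) 6428.571ms=48/7b +267.857ms=2/7b
13) 6696.429ms=50/7b +267.857ms=2/7b
14) 6964.286ms=52/7b +267.857ms=2/7b
15) 7232.143ms=54/7b +267.857ms=2/7b
Σ=8b of 8 (64bpm 2/4) — PASS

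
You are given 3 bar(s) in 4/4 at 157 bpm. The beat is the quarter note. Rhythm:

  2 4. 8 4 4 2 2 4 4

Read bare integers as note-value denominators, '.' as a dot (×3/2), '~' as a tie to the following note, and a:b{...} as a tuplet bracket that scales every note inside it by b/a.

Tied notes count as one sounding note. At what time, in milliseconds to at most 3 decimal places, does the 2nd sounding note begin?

note 2 onset = 2b = 764.331ms

1. 0.0ms @ 0 + 764.331ms (2)
2. 764.331ms @ 2 + 573.248ms (3/2)
3. 1337.58ms @ 7/2 + 191.083ms (1/2)
4. 1528.662ms @ 4 + 382.166ms (1)
5. 1910.828ms @ 5 + 382.166ms (1)
6. 2292.994ms @ 6 + 764.331ms (2)
7. 3057.325ms @ 8 + 764.331ms (2)
8. 3821.656ms @ 10 + 382.166ms (1)
9. 4203.822ms @ 11 + 382.166ms (1)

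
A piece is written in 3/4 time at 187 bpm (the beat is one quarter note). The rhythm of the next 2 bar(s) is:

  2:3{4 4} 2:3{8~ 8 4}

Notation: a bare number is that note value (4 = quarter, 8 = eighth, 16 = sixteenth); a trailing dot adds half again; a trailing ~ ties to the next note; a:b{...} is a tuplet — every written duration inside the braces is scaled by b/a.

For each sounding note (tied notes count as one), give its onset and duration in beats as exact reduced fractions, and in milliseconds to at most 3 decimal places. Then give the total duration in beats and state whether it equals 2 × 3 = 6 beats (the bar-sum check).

1) 0.0ms=0b +481.283ms=3/2b
2) 481.283ms=3/2b +481.283ms=3/2b
3) 962.567ms=3b +481.283ms=3/2b
4) 1443.85ms=9/2b +481.283ms=3/2b
Σ=6b of 6 (187bpm 3/4) — PASS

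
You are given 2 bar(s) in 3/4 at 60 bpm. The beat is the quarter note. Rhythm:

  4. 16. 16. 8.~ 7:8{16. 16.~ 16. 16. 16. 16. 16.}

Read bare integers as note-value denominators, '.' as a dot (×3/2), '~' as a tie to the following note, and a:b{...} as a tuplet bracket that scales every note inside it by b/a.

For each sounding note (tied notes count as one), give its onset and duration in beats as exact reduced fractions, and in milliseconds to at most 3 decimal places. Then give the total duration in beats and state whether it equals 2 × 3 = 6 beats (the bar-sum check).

1) 0.0ms=0b +1500.0ms=3/2b
2) 1500.0ms=3/2b +375.0ms=3/8b
3) 1875.0ms=15/8b +375.0ms=3/8b
4) 2250.0ms=9/4b +1178.571ms=33/28b
5) 3428.571ms=24/7b +857.143ms=6/7b
6) 4285.714ms=30/7b +428.571ms=3/7b
7) 4714.286ms=33/7b +428.571ms=3/7b
8) 5142.857ms=36/7b +428.571ms=3/7b
9) 5571.429ms=39/7b +428.571ms=3/7b
Σ=6b of 6 (60bpm 3/4) — PASS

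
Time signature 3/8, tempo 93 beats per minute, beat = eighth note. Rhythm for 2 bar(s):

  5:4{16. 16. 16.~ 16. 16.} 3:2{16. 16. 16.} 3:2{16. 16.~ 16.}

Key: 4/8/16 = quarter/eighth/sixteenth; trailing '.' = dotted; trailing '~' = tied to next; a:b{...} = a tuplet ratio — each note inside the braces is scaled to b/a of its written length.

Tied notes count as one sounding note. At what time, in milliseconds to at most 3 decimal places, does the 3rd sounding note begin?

1. 0.0ms @ 0 + 387.097ms (3/5)
2. 387.097ms @ 3/5 + 387.097ms (3/5)
3. 774.194ms @ 6/5 + 774.194ms (6/5)
4. 1548.387ms @ 12/5 + 387.097ms (3/5)
5. 1935.484ms @ 3 + 322.581ms (1/2)
6. 2258.065ms @ 7/2 + 322.581ms (1/2)
7. 2580.645ms @ 4 + 322.581ms (1/2)
8. 2903.226ms @ 9/2 + 322.581ms (1/2)
9. 3225.806ms @ 5 + 645.161ms (1)

note 3 onset = 6/5b = 774.194ms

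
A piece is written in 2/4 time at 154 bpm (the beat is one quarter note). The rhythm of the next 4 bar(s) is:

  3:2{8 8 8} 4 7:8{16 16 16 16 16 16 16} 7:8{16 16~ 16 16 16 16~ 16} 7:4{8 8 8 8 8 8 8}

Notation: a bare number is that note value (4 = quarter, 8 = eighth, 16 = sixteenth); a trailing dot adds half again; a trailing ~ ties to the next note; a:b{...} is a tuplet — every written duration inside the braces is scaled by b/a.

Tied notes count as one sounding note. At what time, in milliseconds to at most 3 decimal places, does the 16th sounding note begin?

1. 0.0ms @ 0 + 129.87ms (1/3)
2. 129.87ms @ 1/3 + 129.87ms (1/3)
3. 259.74ms @ 2/3 + 129.87ms (1/3)
4. 389.61ms @ 1 + 389.61ms (1)
5. 779.221ms @ 2 + 111.317ms (2/7)
6. 890.538ms @ 16/7 + 111.317ms (2/7)
7. 1001.855ms @ 18/7 + 111.317ms (2/7)
8. 1113.173ms @ 20/7 + 111.317ms (2/7)
9. 1224.49ms @ 22/7 + 111.317ms (2/7)
10. 1335.807ms @ 24/7 + 111.317ms (2/7)
11. 1447.124ms @ 26/7 + 111.317ms (2/7)
12. 1558.442ms @ 4 + 111.317ms (2/7)
13. 1669.759ms @ 30/7 + 222.635ms (4/7)
14. 1892.393ms @ 34/7 + 111.317ms (2/7)
15. 2003.711ms @ 36/7 + 111.317ms (2/7)
16. 2115.028ms @ 38/7 + 222.635ms (4/7)
17. 2337.662ms @ 6 + 111.317ms (2/7)
18. 2448.98ms @ 44/7 + 111.317ms (2/7)
19. 2560.297ms @ 46/7 + 111.317ms (2/7)
20. 2671.614ms @ 48/7 + 111.317ms (2/7)
21. 2782.931ms @ 50/7 + 111.317ms (2/7)
22. 2894.249ms @ 52/7 + 111.317ms (2/7)
23. 3005.566ms @ 54/7 + 111.317ms (2/7)

note 16 onset = 38/7b = 2115.028ms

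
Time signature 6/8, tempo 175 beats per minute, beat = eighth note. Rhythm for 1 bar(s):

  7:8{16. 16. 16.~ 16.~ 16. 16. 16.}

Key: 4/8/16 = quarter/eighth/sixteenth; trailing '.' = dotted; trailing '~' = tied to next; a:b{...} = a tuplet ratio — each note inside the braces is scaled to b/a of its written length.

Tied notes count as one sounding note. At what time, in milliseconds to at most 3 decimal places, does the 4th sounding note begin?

1. 0.0ms @ 0 + 293.878ms (6/7)
2. 293.878ms @ 6/7 + 293.878ms (6/7)
3. 587.755ms @ 12/7 + 881.633ms (18/7)
4. 1469.388ms @ 30/7 + 293.878ms (6/7)
5. 1763.265ms @ 36/7 + 293.878ms (6/7)

note 4 onset = 30/7b = 1469.388ms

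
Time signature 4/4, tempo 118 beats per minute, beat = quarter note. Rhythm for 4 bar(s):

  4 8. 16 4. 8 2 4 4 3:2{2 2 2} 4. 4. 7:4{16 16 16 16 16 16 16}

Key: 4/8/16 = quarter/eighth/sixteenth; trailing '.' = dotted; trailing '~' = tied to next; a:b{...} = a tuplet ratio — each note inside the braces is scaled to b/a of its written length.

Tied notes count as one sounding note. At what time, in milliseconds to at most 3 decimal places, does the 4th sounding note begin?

note 4 onset = 2b = 1016.949ms

1. 0.0ms @ 0 + 508.475ms (1)
2. 508.475ms @ 1 + 381.356ms (3/4)
3. 889.831ms @ 7/4 + 127.119ms (1/4)
4. 1016.949ms @ 2 + 762.712ms (3/2)
5. 1779.661ms @ 7/2 + 254.237ms (1/2)
6. 2033.898ms @ 4 + 1016.949ms (2)
7. 3050.847ms @ 6 + 508.475ms (1)
8. 3559.322ms @ 7 + 508.475ms (1)
9. 4067.797ms @ 8 + 677.966ms (4/3)
10. 4745.763ms @ 28/3 + 677.966ms (4/3)
11. 5423.729ms @ 32/3 + 677.966ms (4/3)
12. 6101.695ms @ 12 + 762.712ms (3/2)
13. 6864.407ms @ 27/2 + 762.712ms (3/2)
14. 7627.119ms @ 15 + 72.639ms (1/7)
15. 7699.758ms @ 106/7 + 72.639ms (1/7)
16. 7772.397ms @ 107/7 + 72.639ms (1/7)
17. 7845.036ms @ 108/7 + 72.639ms (1/7)
18. 7917.676ms @ 109/7 + 72.639ms (1/7)
19. 7990.315ms @ 110/7 + 72.639ms (1/7)
20. 8062.954ms @ 111/7 + 72.639ms (1/7)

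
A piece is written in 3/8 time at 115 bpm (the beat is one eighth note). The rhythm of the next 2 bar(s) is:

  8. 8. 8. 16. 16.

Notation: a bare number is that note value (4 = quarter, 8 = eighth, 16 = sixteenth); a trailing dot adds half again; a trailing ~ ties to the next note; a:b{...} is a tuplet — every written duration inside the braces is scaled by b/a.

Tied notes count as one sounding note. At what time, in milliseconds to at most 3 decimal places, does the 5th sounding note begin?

note 5 onset = 21/4b = 2739.13ms

1. 0.0ms @ 0 + 782.609ms (3/2)
2. 782.609ms @ 3/2 + 782.609ms (3/2)
3. 1565.217ms @ 3 + 782.609ms (3/2)
4. 2347.826ms @ 9/2 + 391.304ms (3/4)
5. 2739.13ms @ 21/4 + 391.304ms (3/4)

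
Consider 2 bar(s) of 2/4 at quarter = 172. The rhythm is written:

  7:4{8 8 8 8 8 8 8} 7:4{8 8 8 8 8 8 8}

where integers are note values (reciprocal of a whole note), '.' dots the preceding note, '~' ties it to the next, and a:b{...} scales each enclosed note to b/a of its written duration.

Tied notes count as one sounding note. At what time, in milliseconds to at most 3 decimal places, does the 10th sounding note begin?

1. 0.0ms @ 0 + 99.668ms (2/7)
2. 99.668ms @ 2/7 + 99.668ms (2/7)
3. 199.336ms @ 4/7 + 99.668ms (2/7)
4. 299.003ms @ 6/7 + 99.668ms (2/7)
5. 398.671ms @ 8/7 + 99.668ms (2/7)
6. 498.339ms @ 10/7 + 99.668ms (2/7)
7. 598.007ms @ 12/7 + 99.668ms (2/7)
8. 697.674ms @ 2 + 99.668ms (2/7)
9. 797.342ms @ 16/7 + 99.668ms (2/7)
10. 897.01ms @ 18/7 + 99.668ms (2/7)
11. 996.678ms @ 20/7 + 99.668ms (2/7)
12. 1096.346ms @ 22/7 + 99.668ms (2/7)
13. 1196.013ms @ 24/7 + 99.668ms (2/7)
14. 1295.681ms @ 26/7 + 99.668ms (2/7)

note 10 onset = 18/7b = 897.01ms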